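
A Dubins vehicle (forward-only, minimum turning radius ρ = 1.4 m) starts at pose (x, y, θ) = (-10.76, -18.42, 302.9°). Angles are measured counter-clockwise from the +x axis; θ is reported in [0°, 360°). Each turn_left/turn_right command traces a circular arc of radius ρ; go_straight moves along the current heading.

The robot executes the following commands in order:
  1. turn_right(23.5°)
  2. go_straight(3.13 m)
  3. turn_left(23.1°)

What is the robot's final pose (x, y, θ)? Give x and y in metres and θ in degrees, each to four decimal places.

(-9.8426, -22.5633, 302.5000°)

set_pose: (x, y, θ) = (-10.7600, -18.4200, 302.9000°), ρ = 1.4
turn_right(23.5°): centre at ρ to the right, rotate −23.5° → (-10.5543, -18.9518, 279.4000°)
go_straight(3.13): x += 3.13·cos θ, y += 3.13·sin θ → (-10.0431, -22.0398, 279.4000°)
turn_left(23.1°): centre at ρ to the left, rotate +23.1° → (-9.8426, -22.5633, 302.5000°)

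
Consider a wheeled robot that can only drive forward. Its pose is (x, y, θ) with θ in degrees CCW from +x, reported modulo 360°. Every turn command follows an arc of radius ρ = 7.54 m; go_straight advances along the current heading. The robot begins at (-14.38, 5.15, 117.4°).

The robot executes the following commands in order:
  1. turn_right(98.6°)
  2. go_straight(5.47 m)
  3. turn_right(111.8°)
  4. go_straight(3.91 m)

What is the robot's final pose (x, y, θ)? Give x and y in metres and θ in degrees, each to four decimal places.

(4.8173, 6.0834, 267.0000°)

set_pose: (x, y, θ) = (-14.3800, 5.1500, 117.4000°), ρ = 7.54
turn_right(98.6°): centre at ρ to the right, rotate −98.6° → (-10.1158, 15.7576, 18.8000°)
go_straight(5.47): x += 5.47·cos θ, y += 5.47·sin θ → (-4.9376, 17.5204, 18.8000°)
turn_right(111.8°): centre at ρ to the right, rotate −111.8° → (5.0220, 9.9881, -93.0000° ≡ 267.0000°)
go_straight(3.91): x += 3.91·cos θ, y += 3.91·sin θ → (4.8173, 6.0834, 267.0000°)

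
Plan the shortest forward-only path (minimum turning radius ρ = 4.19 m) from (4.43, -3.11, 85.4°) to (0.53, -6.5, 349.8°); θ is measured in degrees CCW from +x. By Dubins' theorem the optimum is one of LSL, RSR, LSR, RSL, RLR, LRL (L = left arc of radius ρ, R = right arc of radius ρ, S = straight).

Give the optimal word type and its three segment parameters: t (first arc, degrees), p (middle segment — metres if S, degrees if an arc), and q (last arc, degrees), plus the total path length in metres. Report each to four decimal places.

RLR: t = 3.5357°, p = 274.5587°, q = 6.6230°, L = 20.8212 m

Let ψ = atan2(Δy, Δx) = atan2(-3.39, -3.90) = -139.0018° be the start→goal bearing.
Normalize: d = |goal − start| / ρ = 5.167407/4.19 = 1.233271, α = (θ_start − ψ) mod 360° = 224.4018° = 3.916551 rad, β = (θ_goal − ψ) mod 360° = 128.8018° = 2.248016 rad.
Common terms: sin α = -0.699686, cos α = -0.714450, sin β = 0.779318, cos β = -0.626629, cos(α−β) = -0.097583, d² = 1.520959. Work in radians in the unit-radius frame; every candidate has L = ρ·(t + p + q).
LSL: p² = 2 + d² − 2cos(α−β) + 2d(sin α − sin β) = 0.068097; p = √p² = 0.260954; φ = atan2(cos β − cos α, d + sin α − sin β) = 2.798352 rad; t = (φ − α) mod 2π = 5.164987 rad, q = (β − φ) mod 2π = 5.732849 rad → L = 4.19·(5.164987 + 0.260954 + 5.732849) = 4.19·11.158790 = 46.755331 m
RSR: p² = 2 + d² − 2cos(α−β) + 2d(sin β − sin α) = 7.364151; p = √p² = 2.713697; φ = atan2(cos α − cos β, d − sin α + sin β) = -0.032368 rad; t = (α − φ) mod 2π = 3.948919 rad, q = (φ − β) mod 2π = 4.002801 rad → L = 4.19·(3.948919 + 2.713697 + 4.002801) = 4.19·10.665417 = 44.688098 m
LSR: p² = d² − 2 + 2cos(α−β) + 2d(sin α + sin β) = -0.477792 < 0 → infeasible
RSL: p² = d² − 2 + 2cos(α−β) − 2d(sin α + sin β) = -0.870623 < 0 → infeasible
RLR: c = (6 − d² + 2cos(α−β) + 2d(sin α − sin β))/8 = 0.079481; p = 2π − arccos c = 4.791954 rad; φ = atan2(cos α − cos β, d − sin α + sin β) = -0.032368 rad; t = (α − φ + p/2) mod 2π = 0.061710 rad, q = (α − β − t + p) mod 2π = 0.115593 rad → L = 4.19·(0.061710 + 4.791954 + 0.115593) = 4.19·4.969257 = 20.821188 m
LRL: c = (6 − d² + 2cos(α−β) − 2d(sin α − sin β))/8 = 0.991488; p = 2π − arccos c = 6.152615 rad; φ = atan2(cos β − cos α, d + sin α − sin β) = 2.798352 rad; t = (φ − α + p/2) mod 2π = 1.958109 rad, q = (β − α − t + p) mod 2π = 2.525972 rad → L = 4.19·(1.958109 + 6.152615 + 2.525972) = 4.19·10.636696 = 44.567756 m
Shortest: RLR with L = 20.821188 m ≈ 20.8212 m
Convert RLR to answer units (arcs ×180/π): t = 0.061710·180/π = 3.5357°, p = 4.791954·180/π = 274.5587°, q = 0.115593·180/π = 6.6230°, L = 20.8212 m.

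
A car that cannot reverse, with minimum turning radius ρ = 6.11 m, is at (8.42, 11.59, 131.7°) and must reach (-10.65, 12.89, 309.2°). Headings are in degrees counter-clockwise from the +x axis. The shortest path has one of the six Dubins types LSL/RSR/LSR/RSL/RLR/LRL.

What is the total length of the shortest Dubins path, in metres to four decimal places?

32.3687 m

Let ψ = atan2(Δy, Δx) = atan2(1.30, -19.07) = 176.1002° be the start→goal bearing.
Normalize: d = |goal − start| / ρ = 19.114259/6.11 = 3.128357, α = (θ_start − ψ) mod 360° = 315.5998° = 5.508256 rad, β = (θ_goal − ψ) mod 360° = 133.0998° = 2.323030 rad.
Common terms: sin α = -0.699666, cos α = 0.714470, sin β = 0.730164, cos β = -0.683271, cos(α−β) = -0.999048, d² = 9.786615. Work in radians in the unit-radius frame; every candidate has L = ρ·(t + p + q).
LSL: p² = 2 + d² − 2cos(α−β) + 2d(sin α − sin β) = 4.838674; p = √p² = 2.199699; φ = atan2(cos β − cos α, d + sin α − sin β) = -0.688558 rad; t = (φ − α) mod 2π = 0.086372 rad, q = (β − φ) mod 2π = 3.011588 rad → L = 6.11·(0.086372 + 2.199699 + 3.011588) = 6.11·5.297658 = 32.368691 m
RSR: p² = 2 + d² − 2cos(α−β) + 2d(sin β − sin α) = 22.730749; p = √p² = 4.767678; φ = atan2(cos α − cos β, d − sin α + sin β) = 0.297541 rad; t = (α − φ) mod 2π = 5.210715 rad, q = (φ − β) mod 2π = 4.257697 rad → L = 6.11·(5.210715 + 4.767678 + 4.257697) = 6.11·14.236089 = 86.982502 m
LSR: p² = d² − 2 + 2cos(α−β) + 2d(sin α + sin β) = 5.979341; p = √p² = 2.445269; φ = atan2(−cos α − cos β, d + sin α + sin β) − atan2(−2, p) = 0.675688 rad; t = (φ − α) mod 2π = 1.450617 rad, q = (φ − β) mod 2π = 4.635843 rad → L = 6.11·(1.450617 + 2.445269 + 4.635843) = 6.11·8.531730 = 52.128868 m
RSL: p² = d² − 2 + 2cos(α−β) − 2d(sin α + sin β) = 5.597696; p = √p² = 2.365945; φ = atan2(cos α + cos β, d − sin α − sin β) − atan2(2, p) = -0.691705 rad; t = (α − φ) mod 2π = 6.199961 rad, q = (β − φ) mod 2π = 3.014735 rad → L = 6.11·(6.199961 + 2.365945 + 3.014735) = 6.11·11.580640 = 70.757713 m
RLR: c = (6 − d² + 2cos(α−β) + 2d(sin α − sin β))/8 = -1.841344, |c| > 1 → infeasible
LRL: c = (6 − d² + 2cos(α−β) − 2d(sin α − sin β))/8 = 0.395166; p = 2π − arccos c = 5.118637 rad; φ = atan2(cos β − cos α, d + sin α − sin β) = -0.688558 rad; t = (φ − α + p/2) mod 2π = 2.645690 rad, q = (β − α − t + p) mod 2π = 5.570906 rad → L = 6.11·(2.645690 + 5.118637 + 5.570906) = 6.11·13.335234 = 81.478279 m
Shortest: LSL with L = 32.368691 m ≈ 32.3687 m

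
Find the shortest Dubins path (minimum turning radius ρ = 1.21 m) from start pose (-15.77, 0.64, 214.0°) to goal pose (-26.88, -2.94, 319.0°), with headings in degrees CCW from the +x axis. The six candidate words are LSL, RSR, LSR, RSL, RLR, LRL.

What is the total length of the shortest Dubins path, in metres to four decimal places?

Let ψ = atan2(Δy, Δx) = atan2(-3.58, -11.11) = -162.1394° be the start→goal bearing.
Normalize: d = |goal − start| / ρ = 11.672553/1.21 = 9.646738, α = (θ_start − ψ) mod 360° = 16.1394° = 0.281685 rad, β = (θ_goal − ψ) mod 360° = 121.1394° = 2.114281 rad.
Common terms: sin α = 0.277975, cos α = 0.960588, sin β = 0.855912, cos β = -0.517122, cos(α−β) = -0.258819, d² = 93.059559. Work in radians in the unit-radius frame; every candidate has L = ρ·(t + p + q).
LSL: p² = 2 + d² − 2cos(α−β) + 2d(sin α − sin β) = 84.426788; p = √p² = 9.188405; φ = atan2(cos β − cos α, d + sin α − sin β) = -0.161525 rad; t = (φ − α) mod 2π = 5.839975 rad, q = (β − φ) mod 2π = 2.275806 rad → L = 1.21·(5.839975 + 9.188405 + 2.275806) = 1.21·17.304186 = 20.938065 m
RSR: p² = 2 + d² − 2cos(α−β) + 2d(sin β − sin α) = 106.727606; p = √p² = 10.330905; φ = atan2(cos α − cos β, d − sin α + sin β) = 0.143530 rad; t = (α − φ) mod 2π = 0.138155 rad, q = (φ − β) mod 2π = 4.312434 rad → L = 1.21·(0.138155 + 10.330905 + 4.312434) = 1.21·14.781495 = 17.885609 m
LSR: p² = d² − 2 + 2cos(α−β) + 2d(sin α + sin β) = 112.418540; p = √p² = 10.602761; φ = atan2(−cos α − cos β, d + sin α + sin β) − atan2(−2, p) = 0.145327 rad; t = (φ − α) mod 2π = 6.146827 rad, q = (φ − β) mod 2π = 4.314231 rad → L = 1.21·(6.146827 + 10.602761 + 4.314231) = 1.21·21.063819 = 25.487221 m
RSL: p² = d² − 2 + 2cos(α−β) − 2d(sin α + sin β) = 68.665301; p = √p² = 8.286453; φ = atan2(cos α + cos β, d − sin α − sin β) − atan2(2, p) = -0.184782 rad; t = (α − φ) mod 2π = 0.466467 rad, q = (β − φ) mod 2π = 2.299063 rad → L = 1.21·(0.466467 + 8.286453 + 2.299063) = 1.21·11.051983 = 13.372899 m
RLR: c = (6 − d² + 2cos(α−β) + 2d(sin α − sin β))/8 = -12.340951, |c| > 1 → infeasible
LRL: c = (6 − d² + 2cos(α−β) − 2d(sin α − sin β))/8 = -9.553348, |c| > 1 → infeasible
Shortest: RSL with L = 13.372899 m ≈ 13.3729 m

13.3729 m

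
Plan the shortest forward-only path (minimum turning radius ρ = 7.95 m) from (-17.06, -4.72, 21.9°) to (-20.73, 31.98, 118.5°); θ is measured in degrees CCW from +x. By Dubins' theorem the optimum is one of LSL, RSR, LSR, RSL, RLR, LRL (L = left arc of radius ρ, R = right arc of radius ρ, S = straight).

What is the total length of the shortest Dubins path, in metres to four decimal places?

40.0673 m

Let ψ = atan2(Δy, Δx) = atan2(36.70, -3.67) = 95.7106° be the start→goal bearing.
Normalize: d = |goal − start| / ρ = 36.883044/7.95 = 4.639377, α = (θ_start − ψ) mod 360° = 286.1894° = 4.994947 rad, β = (θ_goal − ψ) mod 360° = 22.7894° = 0.397750 rad.
Common terms: sin α = -0.960345, cos α = 0.278814, sin β = 0.387345, cos β = 0.921935, cos(α−β) = -0.114937, d² = 21.523815. Work in radians in the unit-radius frame; every candidate has L = ρ·(t + p + q).
LSL: p² = 2 + d² − 2cos(α−β) + 2d(sin α − sin β) = 11.248803; p = √p² = 3.353923; φ = atan2(cos β − cos α, d + sin α − sin β) = 0.192947 rad; t = (φ − α) mod 2π = 1.481185 rad, q = (β − φ) mod 2π = 0.204803 rad → L = 7.95·(1.481185 + 3.353923 + 0.204803) = 7.95·5.039912 = 40.067297 m
RSR: p² = 2 + d² − 2cos(α−β) + 2d(sin β − sin α) = 36.258575; p = √p² = 6.021509; φ = atan2(cos α − cos β, d − sin α + sin β) = -0.107008 rad; t = (α − φ) mod 2π = 5.101956 rad, q = (φ − β) mod 2π = 5.778427 rad → L = 7.95·(5.101956 + 6.021509 + 5.778427) = 7.95·16.901892 = 134.370041 m
LSR: p² = d² − 2 + 2cos(α−β) + 2d(sin α + sin β) = 13.977214; p = √p² = 3.738611; φ = atan2(−cos α − cos β, d + sin α + sin β) − atan2(−2, p) = 0.204094 rad; t = (φ − α) mod 2π = 1.492332 rad, q = (φ − β) mod 2π = 6.089529 rad → L = 7.95·(1.492332 + 3.738611 + 6.089529) = 7.95·11.320472 = 89.997753 m
RSL: p² = d² − 2 + 2cos(α−β) − 2d(sin α + sin β) = 24.610667; p = √p² = 4.960914; φ = atan2(cos α + cos β, d − sin α − sin β) − atan2(2, p) = -0.156805 rad; t = (α − φ) mod 2π = 5.151753 rad, q = (β − φ) mod 2π = 0.554556 rad → L = 7.95·(5.151753 + 4.960914 + 0.554556) = 7.95·10.667222 = 84.804417 m
RLR: c = (6 − d² + 2cos(α−β) + 2d(sin α − sin β))/8 = -3.532322, |c| > 1 → infeasible
LRL: c = (6 − d² + 2cos(α−β) − 2d(sin α − sin β))/8 = -0.406100; p = 2π − arccos c = 4.294206 rad; φ = atan2(cos β − cos α, d + sin α − sin β) = 0.192947 rad; t = (φ − α + p/2) mod 2π = 3.628288 rad, q = (β − α − t + p) mod 2π = 2.351907 rad → L = 7.95·(3.628288 + 4.294206 + 2.351907) = 7.95·10.274401 = 81.681487 m
Shortest: LSL with L = 40.067297 m ≈ 40.0673 m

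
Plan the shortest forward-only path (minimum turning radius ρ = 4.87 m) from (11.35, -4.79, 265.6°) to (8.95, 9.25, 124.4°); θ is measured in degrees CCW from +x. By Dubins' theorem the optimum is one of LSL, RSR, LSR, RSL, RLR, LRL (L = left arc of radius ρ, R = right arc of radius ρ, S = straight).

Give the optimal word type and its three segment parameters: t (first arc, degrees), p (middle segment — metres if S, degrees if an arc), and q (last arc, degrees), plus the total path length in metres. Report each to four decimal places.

RSL: t = 229.5010°, p = 5.1683 m, q = 88.3010°, L = 32.1807 m

Let ψ = atan2(Δy, Δx) = atan2(14.04, -2.40) = 99.7004° be the start→goal bearing.
Normalize: d = |goal − start| / ρ = 14.243651/4.87 = 2.924774, α = (θ_start − ψ) mod 360° = 165.8996° = 2.895494 rad, β = (θ_goal − ψ) mod 360° = 24.6996° = 0.431089 rad.
Common terms: sin α = 0.243622, cos α = -0.969870, sin β = 0.417861, cos β = 0.908511, cos(α−β) = -0.779338, d² = 8.554305. Work in radians in the unit-radius frame; every candidate has L = ρ·(t + p + q).
LSL: p² = 2 + d² − 2cos(α−β) + 2d(sin α − sin β) = 11.093760; p = √p² = 3.330730; φ = atan2(cos β − cos α, d + sin α − sin β) = 0.599167 rad; t = (φ − α) mod 2π = 3.986858 rad, q = (β − φ) mod 2π = 6.115108 rad → L = 4.87·(3.986858 + 3.330730 + 6.115108) = 4.87·13.432695 = 65.417227 m
RSR: p² = 2 + d² − 2cos(α−β) + 2d(sin β − sin α) = 13.132202; p = √p² = 3.623838; φ = atan2(cos α − cos β, d − sin α + sin β) = -0.544909 rad; t = (α − φ) mod 2π = 3.440403 rad, q = (φ − β) mod 2π = 5.307187 rad → L = 4.87·(3.440403 + 3.623838 + 5.307187) = 4.87·12.371428 = 60.248855 m
LSR: p² = d² − 2 + 2cos(α−β) + 2d(sin α + sin β) = 8.865003; p = √p² = 2.977416; φ = atan2(−cos α − cos β, d + sin α + sin β) − atan2(−2, p) = 0.608603 rad; t = (φ − α) mod 2π = 3.996294 rad, q = (φ − β) mod 2π = 0.177514 rad → L = 4.87·(3.996294 + 2.977416 + 0.177514) = 4.87·7.151223 = 34.826458 m
RSL: p² = d² − 2 + 2cos(α−β) − 2d(sin α + sin β) = 1.126255; p = √p² = 1.061252; φ = atan2(cos α + cos β, d − sin α − sin β) − atan2(2, p) = -1.110053 rad; t = (α − φ) mod 2π = 4.005548 rad, q = (β − φ) mod 2π = 1.541143 rad → L = 4.87·(4.005548 + 1.061252 + 1.541143) = 4.87·6.607942 = 32.180678 m
RLR: c = (6 − d² + 2cos(α−β) + 2d(sin α − sin β))/8 = -0.641525; p = 2π − arccos c = 4.015904 rad; φ = atan2(cos α − cos β, d − sin α + sin β) = -0.544909 rad; t = (α − φ + p/2) mod 2π = 5.448355 rad, q = (α − β − t + p) mod 2π = 1.031953 rad → L = 4.87·(5.448355 + 4.015904 + 1.031953) = 4.87·10.496213 = 51.116557 m
LRL: c = (6 − d² + 2cos(α−β) − 2d(sin α − sin β))/8 = -0.386720; p = 2π − arccos c = 4.315317 rad; φ = atan2(cos β − cos α, d + sin α − sin β) = 0.599167 rad; t = (φ − α + p/2) mod 2π = 6.144516 rad, q = (β − α − t + p) mod 2π = 1.989581 rad → L = 4.87·(6.144516 + 4.315317 + 1.989581) = 4.87·12.449414 = 60.628646 m
Shortest: RSL with L = 32.180678 m ≈ 32.1807 m
Convert RSL to answer units (arcs ×180/π): t = 4.005548·180/π = 229.5010°, p = ρ·p = 4.87·1.061252 = 5.1683 m, q = 1.541143·180/π = 88.3010°, L = 32.1807 m.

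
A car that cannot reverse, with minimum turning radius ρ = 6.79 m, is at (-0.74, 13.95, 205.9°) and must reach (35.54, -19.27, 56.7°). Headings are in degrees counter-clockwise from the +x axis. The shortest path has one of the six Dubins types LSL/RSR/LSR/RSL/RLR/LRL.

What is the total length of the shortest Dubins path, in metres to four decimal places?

61.1855 m

Let ψ = atan2(Δy, Δx) = atan2(-33.22, 36.28) = -42.4790° be the start→goal bearing.
Normalize: d = |goal − start| / ρ = 49.191532/6.79 = 7.244703, α = (θ_start − ψ) mod 360° = 248.3790° = 4.335031 rad, β = (θ_goal − ψ) mod 360° = 99.1790° = 1.730999 rad.
Common terms: sin α = -0.929641, cos α = -0.368466, sin β = 0.987195, cos β = -0.159519, cos(α−β) = -0.858960, d² = 52.485718. Work in radians in the unit-radius frame; every candidate has L = ρ·(t + p + q).
LSL: p² = 2 + d² − 2cos(α−β) + 2d(sin α − sin β) = 28.429821; p = √p² = 5.331962; φ = atan2(cos β − cos α, d + sin α − sin β) = 0.039198 rad; t = (φ − α) mod 2π = 1.987352 rad, q = (β − φ) mod 2π = 1.691802 rad → L = 6.79·(1.987352 + 5.331962 + 1.691802) = 6.79·9.011116 = 61.185480 m
RSR: p² = 2 + d² − 2cos(α−β) + 2d(sin β − sin α) = 83.977455; p = √p² = 9.163921; φ = atan2(cos α − cos β, d − sin α + sin β) = -0.022803 rad; t = (α − φ) mod 2π = 4.357834 rad, q = (φ − β) mod 2π = 4.529383 rad → L = 6.79·(4.357834 + 9.163921 + 4.529383) = 6.79·18.051138 = 122.567226 m
LSR: p² = d² − 2 + 2cos(α−β) + 2d(sin α + sin β) = 49.601716; p = √p² = 7.042849; φ = atan2(−cos α − cos β, d + sin α + sin β) − atan2(−2, p) = 0.348871 rad; t = (φ − α) mod 2π = 2.297025 rad, q = (φ − β) mod 2π = 4.901056 rad → L = 6.79·(2.297025 + 7.042849 + 4.901056) = 6.79·14.240930 = 96.695915 m
RSL: p² = d² − 2 + 2cos(α−β) − 2d(sin α + sin β) = 47.933881; p = √p² = 6.923430; φ = atan2(cos α + cos β, d − sin α − sin β) − atan2(2, p) = -0.354549 rad; t = (α − φ) mod 2π = 4.689580 rad, q = (β − φ) mod 2π = 2.085549 rad → L = 6.79·(4.689580 + 6.923430 + 2.085549) = 6.79·13.698558 = 93.013212 m
RLR: c = (6 − d² + 2cos(α−β) + 2d(sin α − sin β))/8 = -9.497182, |c| > 1 → infeasible
LRL: c = (6 − d² + 2cos(α−β) − 2d(sin α − sin β))/8 = -2.553728, |c| > 1 → infeasible
Shortest: LSL with L = 61.185480 m ≈ 61.1855 m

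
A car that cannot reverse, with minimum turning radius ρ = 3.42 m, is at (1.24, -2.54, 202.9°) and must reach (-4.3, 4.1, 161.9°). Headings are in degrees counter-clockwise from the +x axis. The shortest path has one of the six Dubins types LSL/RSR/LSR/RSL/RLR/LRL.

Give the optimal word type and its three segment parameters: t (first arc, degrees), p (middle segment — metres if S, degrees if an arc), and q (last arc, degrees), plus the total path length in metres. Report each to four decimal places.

LRL: t = 68.8747°, p = 262.5492°, q = 152.6744°, L = 28.8960 m

Let ψ = atan2(Δy, Δx) = atan2(6.64, -5.54) = 129.8395° be the start→goal bearing.
Normalize: d = |goal − start| / ρ = 8.647612/3.42 = 2.528542, α = (θ_start − ψ) mod 360° = 73.0605° = 1.275146 rad, β = (θ_goal − ψ) mod 360° = 32.0605° = 0.559561 rad.
Common terms: sin α = 0.956613, cos α = 0.291362, sin β = 0.530814, cos β = 0.847488, cos(α−β) = 0.754710, d² = 6.393523. Work in radians in the unit-radius frame; every candidate has L = ρ·(t + p + q).
LSL: p² = 2 + d² − 2cos(α−β) + 2d(sin α − sin β) = 9.037402; p = √p² = 3.006227; φ = atan2(cos β − cos α, d + sin α − sin β) = 0.186063 rad; t = (φ − α) mod 2π = 5.194102 rad, q = (β − φ) mod 2π = 0.373498 rad → L = 3.42·(5.194102 + 3.006227 + 0.373498) = 3.42·8.573828 = 29.322490 m
RSR: p² = 2 + d² − 2cos(α−β) + 2d(sin β − sin α) = 4.730805; p = √p² = 2.175041; φ = atan2(cos α − cos β, d − sin α + sin β) = -0.258557 rad; t = (α − φ) mod 2π = 1.533703 rad, q = (φ − β) mod 2π = 5.465068 rad → L = 3.42·(1.533703 + 2.175041 + 5.465068) = 3.42·9.173812 = 31.374436 m
LSR: p² = d² − 2 + 2cos(α−β) + 2d(sin α + sin β) = 13.424986; p = √p² = 3.664012; φ = atan2(−cos α − cos β, d + sin α + sin β) − atan2(−2, p) = 0.223326 rad; t = (φ − α) mod 2π = 5.231365 rad, q = (φ − β) mod 2π = 5.946950 rad → L = 3.42·(5.231365 + 3.664012 + 5.946950) = 3.42·14.842327 = 50.760757 m
RSL: p² = d² − 2 + 2cos(α−β) − 2d(sin α + sin β) = -1.619102 < 0 → infeasible
RLR: c = (6 − d² + 2cos(α−β) + 2d(sin α − sin β))/8 = 0.408649; p = 2π − arccos c = 5.133363 rad; φ = atan2(cos α − cos β, d − sin α + sin β) = -0.258557 rad; t = (α − φ + p/2) mod 2π = 4.100384 rad, q = (α − β − t + p) mod 2π = 1.748564 rad → L = 3.42·(4.100384 + 5.133363 + 1.748564) = 3.42·10.982310 = 37.559502 m
LRL: c = (6 − d² + 2cos(α−β) − 2d(sin α − sin β))/8 = -0.129675; p = 2π − arccos c = 4.582347 rad; φ = atan2(cos β − cos α, d + sin α − sin β) = 0.186063 rad; t = (φ − α + p/2) mod 2π = 1.202091 rad, q = (β − α − t + p) mod 2π = 2.664672 rad → L = 3.42·(1.202091 + 4.582347 + 2.664672) = 3.42·8.449110 = 28.895956 m
Shortest: LRL with L = 28.895956 m ≈ 28.8960 m
Convert LRL to answer units (arcs ×180/π): t = 1.202091·180/π = 68.8747°, p = 4.582347·180/π = 262.5492°, q = 2.664672·180/π = 152.6744°, L = 28.8960 m.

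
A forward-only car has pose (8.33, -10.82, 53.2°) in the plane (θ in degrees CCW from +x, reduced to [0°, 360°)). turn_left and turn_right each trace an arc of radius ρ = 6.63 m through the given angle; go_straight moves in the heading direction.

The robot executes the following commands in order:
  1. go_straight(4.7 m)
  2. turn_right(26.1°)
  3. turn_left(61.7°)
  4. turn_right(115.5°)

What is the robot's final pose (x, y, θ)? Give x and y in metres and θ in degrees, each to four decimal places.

(26.6498, 6.4215, 333.3000°)

set_pose: (x, y, θ) = (8.3300, -10.8200, 53.2000°), ρ = 6.63
go_straight(4.7): x += 4.7·cos θ, y += 4.7·sin θ → (11.1454, -7.0566, 53.2000°)
turn_right(26.1°): centre at ρ to the right, rotate −26.1° → (13.4340, -5.1260, 27.1000°)
turn_left(61.7°): centre at ρ to the left, rotate +61.7° → (17.0423, 0.6373, 88.8000°)
turn_right(115.5°): centre at ρ to the right, rotate −115.5° → (26.6498, 6.4215, -26.7000° ≡ 333.3000°)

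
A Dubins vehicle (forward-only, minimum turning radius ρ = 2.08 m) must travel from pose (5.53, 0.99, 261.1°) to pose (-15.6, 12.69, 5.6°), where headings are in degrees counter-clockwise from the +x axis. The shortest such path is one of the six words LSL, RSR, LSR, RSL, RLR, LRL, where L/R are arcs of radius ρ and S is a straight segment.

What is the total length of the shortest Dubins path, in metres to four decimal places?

Let ψ = atan2(Δy, Δx) = atan2(11.70, -21.13) = 151.0260° be the start→goal bearing.
Normalize: d = |goal − start| / ρ = 24.152989/2.08 = 11.612014, α = (θ_start − ψ) mod 360° = 110.0740° = 1.921153 rad, β = (θ_goal − ψ) mod 360° = 214.5740° = 3.745022 rad.
Common terms: sin α = 0.939250, cos α = -0.343233, sin β = -0.567470, cos β = -0.823394, cos(α−β) = -0.250380, d² = 134.838873. Work in radians in the unit-radius frame; every candidate has L = ρ·(t + p + q).
LSL: p² = 2 + d² − 2cos(α−β) + 2d(sin α − sin β) = 172.331739; p = √p² = 13.127518; φ = atan2(cos β − cos α, d + sin α − sin β) = -0.036585 rad; t = (φ − α) mod 2π = 4.325447 rad, q = (β − φ) mod 2π = 3.781607 rad → L = 2.08·(4.325447 + 13.127518 + 3.781607) = 2.08·21.234573 = 44.167911 m
RSR: p² = 2 + d² − 2cos(α−β) + 2d(sin β − sin α) = 102.347526; p = √p² = 10.116695; φ = atan2(cos α − cos β, d − sin α + sin β) = 0.047480 rad; t = (α − φ) mod 2π = 1.873673 rad, q = (φ − β) mod 2π = 2.585643 rad → L = 2.08·(1.873673 + 10.116695 + 2.585643) = 2.08·14.576012 = 30.318104 m
LSR: p² = d² − 2 + 2cos(α−β) + 2d(sin α + sin β) = 140.972359; p = √p² = 11.873178; φ = atan2(−cos α − cos β, d + sin α + sin β) − atan2(−2, p) = 0.263925 rad; t = (φ − α) mod 2π = 4.625957 rad, q = (φ − β) mod 2π = 2.802088 rad → L = 2.08·(4.625957 + 11.873178 + 2.802088) = 2.08·19.301223 = 40.146545 m
RSL: p² = d² − 2 + 2cos(α−β) − 2d(sin α + sin β) = 123.703867; p = √p² = 11.122224; φ = atan2(cos α + cos β, d − sin α − sin β) − atan2(2, p) = -0.281339 rad; t = (α − φ) mod 2π = 2.202492 rad, q = (β − φ) mod 2π = 4.026361 rad → L = 2.08·(2.202492 + 11.122224 + 4.026361) = 2.08·17.351077 = 36.090239 m
RLR: c = (6 − d² + 2cos(α−β) + 2d(sin α − sin β))/8 = -11.793441, |c| > 1 → infeasible
LRL: c = (6 − d² + 2cos(α−β) − 2d(sin α − sin β))/8 = -20.541467, |c| > 1 → infeasible
Shortest: RSR with L = 30.318104 m ≈ 30.3181 m

30.3181 m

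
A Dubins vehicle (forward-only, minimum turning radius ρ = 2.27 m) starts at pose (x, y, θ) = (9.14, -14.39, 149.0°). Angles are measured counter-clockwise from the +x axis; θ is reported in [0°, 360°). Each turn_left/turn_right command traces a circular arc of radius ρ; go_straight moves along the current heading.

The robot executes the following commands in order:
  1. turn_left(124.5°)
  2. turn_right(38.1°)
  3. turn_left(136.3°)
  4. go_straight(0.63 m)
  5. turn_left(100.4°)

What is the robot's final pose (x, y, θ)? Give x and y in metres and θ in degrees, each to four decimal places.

(9.8965, -18.2092, 112.1000°)

set_pose: (x, y, θ) = (9.1400, -14.3900, 149.0000°), ρ = 2.27
turn_left(124.5°): centre at ρ to the left, rotate +124.5° → (5.7051, -16.4743, 273.5000°)
turn_right(38.1°): centre at ρ to the right, rotate −38.1° → (5.3079, -17.9019, 235.4000°)
turn_left(136.3°): centre at ρ to the left, rotate +136.3° → (7.6367, -21.4138, 371.7000° ≡ 11.7000°)
go_straight(0.63): x += 0.63·cos θ, y += 0.63·sin θ → (8.2536, -21.2860, 11.7000°)
turn_left(100.4°): centre at ρ to the left, rotate +100.4° → (9.8965, -18.2092, 112.1000°)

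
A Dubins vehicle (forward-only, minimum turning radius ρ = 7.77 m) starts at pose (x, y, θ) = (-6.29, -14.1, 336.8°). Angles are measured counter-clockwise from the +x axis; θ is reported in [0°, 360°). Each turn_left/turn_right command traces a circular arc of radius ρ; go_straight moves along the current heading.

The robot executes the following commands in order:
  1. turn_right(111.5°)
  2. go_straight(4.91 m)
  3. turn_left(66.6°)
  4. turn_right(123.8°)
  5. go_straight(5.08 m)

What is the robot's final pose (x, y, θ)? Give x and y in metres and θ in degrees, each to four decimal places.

(-22.7504, -48.0142, 168.1000°)

set_pose: (x, y, θ) = (-6.2900, -14.1000, 336.8000°), ρ = 7.77
turn_right(111.5°): centre at ρ to the right, rotate −111.5° → (-3.8280, -26.7071, 225.3000°)
go_straight(4.91): x += 4.91·cos θ, y += 4.91·sin θ → (-7.2817, -30.1971, 225.3000°)
turn_left(66.6°): centre at ρ to the left, rotate +66.6° → (-8.9681, -38.5606, 291.9000°)
turn_right(123.8°): centre at ρ to the right, rotate −123.8° → (-17.7796, -49.0617, 168.1000°)
go_straight(5.08): x += 5.08·cos θ, y += 5.08·sin θ → (-22.7504, -48.0142, 168.1000°)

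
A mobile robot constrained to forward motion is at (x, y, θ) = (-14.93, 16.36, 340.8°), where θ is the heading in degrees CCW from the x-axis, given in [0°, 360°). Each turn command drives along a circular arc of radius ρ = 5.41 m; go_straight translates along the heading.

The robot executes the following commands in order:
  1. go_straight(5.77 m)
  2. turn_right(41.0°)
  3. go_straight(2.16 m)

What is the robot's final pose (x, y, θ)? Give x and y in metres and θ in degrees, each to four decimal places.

set_pose: (x, y, θ) = (-14.9300, 16.3600, 340.8000°), ρ = 5.41
go_straight(5.77): x += 5.77·cos θ, y += 5.77·sin θ → (-9.4809, 14.4624, 340.8000°)
turn_right(41.0°): centre at ρ to the right, rotate −41.0° → (-6.5655, 12.0420, 299.8000°)
go_straight(2.16): x += 2.16·cos θ, y += 2.16·sin θ → (-5.4920, 10.1676, 299.8000°)

(-5.4920, 10.1676, 299.8000°)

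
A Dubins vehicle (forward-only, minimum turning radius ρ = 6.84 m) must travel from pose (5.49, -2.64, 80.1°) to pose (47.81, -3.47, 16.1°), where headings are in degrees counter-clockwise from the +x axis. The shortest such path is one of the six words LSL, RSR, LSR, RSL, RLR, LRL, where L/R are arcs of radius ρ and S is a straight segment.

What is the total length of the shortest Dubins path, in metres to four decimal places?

Let ψ = atan2(Δy, Δx) = atan2(-0.83, 42.32) = -1.1236° be the start→goal bearing.
Normalize: d = |goal − start| / ρ = 42.328138/6.84 = 6.188324, α = (θ_start − ψ) mod 360° = 81.2236° = 1.417619 rad, β = (θ_goal − ψ) mod 360° = 17.2236° = 0.300608 rad.
Common terms: sin α = 0.988291, cos α = 0.152579, sin β = 0.296101, cos β = 0.955157, cos(α−β) = 0.438371, d² = 38.295358. Work in radians in the unit-radius frame; every candidate has L = ρ·(t + p + q).
LSL: p² = 2 + d² − 2cos(α−β) + 2d(sin α − sin β) = 47.985611; p = √p² = 6.927165; φ = atan2(cos β − cos α, d + sin α − sin β) = 0.116120 rad; t = (φ − α) mod 2π = 4.981687 rad, q = (β − φ) mod 2π = 0.184488 rad → L = 6.84·(4.981687 + 6.927165 + 0.184488) = 6.84·12.093339 = 82.718441 m
RSR: p² = 2 + d² − 2cos(α−β) + 2d(sin β − sin α) = 30.851620; p = √p² = 5.554423; φ = atan2(cos α − cos β, d − sin α + sin β) = -0.145001 rad; t = (α − φ) mod 2π = 1.562620 rad, q = (φ − β) mod 2π = 5.837576 rad → L = 6.84·(1.562620 + 5.554423 + 5.837576) = 6.84·12.954619 = 88.609597 m
LSR: p² = d² − 2 + 2cos(α−β) + 2d(sin α + sin β) = 53.068571; p = √p² = 7.284818; φ = atan2(−cos α − cos β, d + sin α + sin β) − atan2(−2, p) = 0.120776 rad; t = (φ − α) mod 2π = 4.986343 rad, q = (φ − β) mod 2π = 6.103353 rad → L = 6.84·(4.986343 + 7.284818 + 6.103353) = 6.84·18.374514 = 125.681677 m
RSL: p² = d² − 2 + 2cos(α−β) − 2d(sin α + sin β) = 21.275629; p = √p² = 4.612551; φ = atan2(cos α + cos β, d − sin α − sin β) − atan2(2, p) = -0.186973 rad; t = (α − φ) mod 2π = 1.604592 rad, q = (β − φ) mod 2π = 0.487581 rad → L = 6.84·(1.604592 + 4.612551 + 0.487581) = 6.84·6.704724 = 45.860313 m
RLR: c = (6 − d² + 2cos(α−β) + 2d(sin α − sin β))/8 = -2.856453, |c| > 1 → infeasible
LRL: c = (6 − d² + 2cos(α−β) − 2d(sin α − sin β))/8 = -4.998201, |c| > 1 → infeasible
Shortest: RSL with L = 45.860313 m ≈ 45.8603 m

45.8603 m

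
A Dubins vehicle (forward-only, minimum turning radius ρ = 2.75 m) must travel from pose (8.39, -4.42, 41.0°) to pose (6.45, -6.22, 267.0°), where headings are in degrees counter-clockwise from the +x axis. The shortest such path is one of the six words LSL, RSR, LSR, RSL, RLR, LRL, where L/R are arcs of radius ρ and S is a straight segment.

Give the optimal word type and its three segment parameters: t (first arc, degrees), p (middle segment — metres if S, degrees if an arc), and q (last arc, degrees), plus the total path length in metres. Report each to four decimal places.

RLR: t = 8.4501°, p = 287.5062°, q = 53.0561°, L = 16.7514 m

Let ψ = atan2(Δy, Δx) = atan2(-1.80, -1.94) = -137.1438° be the start→goal bearing.
Normalize: d = |goal − start| / ρ = 2.646432/2.75 = 0.962339, α = (θ_start − ψ) mod 360° = 178.1438° = 3.109195 rad, β = (θ_goal − ψ) mod 360° = 44.1438° = 0.770454 rad.
Common terms: sin α = 0.032392, cos α = -0.999475, sin β = 0.696461, cos β = 0.717595, cos(α−β) = -0.694658, d² = 0.926096. Work in radians in the unit-radius frame; every candidate has L = ρ·(t + p + q).
LSL: p² = 2 + d² − 2cos(α−β) + 2d(sin α − sin β) = 3.037293; p = √p² = 1.742783; φ = atan2(cos β − cos α, d + sin α − sin β) = 1.398804 rad; t = (φ − α) mod 2π = 4.572794 rad, q = (β − φ) mod 2π = 5.654835 rad → L = 2.75·(4.572794 + 1.742783 + 5.654835) = 2.75·11.970413 = 32.918635 m
RSR: p² = 2 + d² − 2cos(α−β) + 2d(sin β − sin α) = 5.593532; p = √p² = 2.365065; φ = atan2(cos α − cos β, d − sin α + sin β) = -0.812508 rad; t = (α − φ) mod 2π = 3.921703 rad, q = (φ − β) mod 2π = 4.700224 rad → L = 2.75·(3.921703 + 2.365065 + 4.700224) = 2.75·10.986991 = 30.214226 m
LSR: p² = d² − 2 + 2cos(α−β) + 2d(sin α + sin β) = -1.060414 < 0 → infeasible
RSL: p² = d² − 2 + 2cos(α−β) − 2d(sin α + sin β) = -3.866028 < 0 → infeasible
RLR: c = (6 − d² + 2cos(α−β) + 2d(sin α − sin β))/8 = 0.300809; p = 2π − arccos c = 5.017929 rad; φ = atan2(cos α − cos β, d − sin α + sin β) = -0.812508 rad; t = (α − φ + p/2) mod 2π = 0.147482 rad, q = (α − β − t + p) mod 2π = 0.926003 rad → L = 2.75·(0.147482 + 5.017929 + 0.926003) = 2.75·6.091415 = 16.751390 m
LRL: c = (6 − d² + 2cos(α−β) − 2d(sin α − sin β))/8 = 0.620338; p = 2π − arccos c = 5.381563 rad; φ = atan2(cos β − cos α, d + sin α − sin β) = 1.398804 rad; t = (φ − α + p/2) mod 2π = 0.980390 rad, q = (β − α − t + p) mod 2π = 2.062431 rad → L = 2.75·(0.980390 + 5.381563 + 2.062431) = 2.75·8.424385 = 23.167058 m
Shortest: RLR with L = 16.751390 m ≈ 16.7514 m
Convert RLR to answer units (arcs ×180/π): t = 0.147482·180/π = 8.4501°, p = 5.017929·180/π = 287.5062°, q = 0.926003·180/π = 53.0561°, L = 16.7514 m.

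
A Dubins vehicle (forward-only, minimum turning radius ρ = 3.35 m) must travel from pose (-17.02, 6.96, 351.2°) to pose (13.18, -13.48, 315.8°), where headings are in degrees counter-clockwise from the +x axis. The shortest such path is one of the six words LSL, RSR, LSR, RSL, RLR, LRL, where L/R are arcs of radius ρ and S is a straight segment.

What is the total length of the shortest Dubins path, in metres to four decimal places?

36.5186 m

Let ψ = atan2(Δy, Δx) = atan2(-20.44, 30.20) = -34.0910° be the start→goal bearing.
Normalize: d = |goal − start| / ρ = 36.466884/3.35 = 10.885637, α = (θ_start − ψ) mod 360° = 25.2910° = 0.441411 rad, β = (θ_goal − ψ) mod 360° = 349.8910° = 6.106750 rad.
Common terms: sin α = 0.427215, cos α = 0.904150, sin β = -0.175522, cos β = 0.984476, cos(α−β) = 0.815128, d² = 118.497091. Work in radians in the unit-radius frame; every candidate has L = ρ·(t + p + q).
LSL: p² = 2 + d² − 2cos(α−β) + 2d(sin α − sin β) = 131.989193; p = √p² = 11.488655; φ = atan2(cos β − cos α, d + sin α − sin β) = 0.006992 rad; t = (φ − α) mod 2π = 5.848766 rad, q = (β − φ) mod 2π = 6.099758 rad → L = 3.35·(5.848766 + 11.488655 + 6.099758) = 3.35·23.437179 = 78.514550 m
RSR: p² = 2 + d² − 2cos(α−β) + 2d(sin β − sin α) = 105.744477; p = √p² = 10.283213; φ = atan2(cos α − cos β, d − sin α + sin β) = -0.007811 rad; t = (α − φ) mod 2π = 0.449222 rad, q = (φ − β) mod 2π = 0.168624 rad → L = 3.35·(0.449222 + 10.283213 + 0.168624) = 3.35·10.901060 = 36.518551 m
LSR: p² = d² − 2 + 2cos(α−β) + 2d(sin α + sin β) = 123.607037; p = √p² = 11.117870; φ = atan2(−cos α − cos β, d + sin α + sin β) − atan2(−2, p) = 0.010009 rad; t = (φ − α) mod 2π = 5.851783 rad, q = (φ − β) mod 2π = 0.186445 rad → L = 3.35·(5.851783 + 11.117870 + 0.186445) = 3.35·17.156098 = 57.472928 m
RSL: p² = d² − 2 + 2cos(α−β) − 2d(sin α + sin β) = 112.647655; p = √p² = 10.613560; φ = atan2(cos α + cos β, d − sin α − sin β) − atan2(2, p) = -0.010483 rad; t = (α − φ) mod 2π = 0.451894 rad, q = (β − φ) mod 2π = 6.117233 rad → L = 3.35·(0.451894 + 10.613560 + 6.117233) = 3.35·17.182687 = 57.562002 m
RLR: c = (6 − d² + 2cos(α−β) + 2d(sin α − sin β))/8 = -12.218060, |c| > 1 → infeasible
LRL: c = (6 − d² + 2cos(α−β) − 2d(sin α − sin β))/8 = -15.498649, |c| > 1 → infeasible
Shortest: RSR with L = 36.518551 m ≈ 36.5186 m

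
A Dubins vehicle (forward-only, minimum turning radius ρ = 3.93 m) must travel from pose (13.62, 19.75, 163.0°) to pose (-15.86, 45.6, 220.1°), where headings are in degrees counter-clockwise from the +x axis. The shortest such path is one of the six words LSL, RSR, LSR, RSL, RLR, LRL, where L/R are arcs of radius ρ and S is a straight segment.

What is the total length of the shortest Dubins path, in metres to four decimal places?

41.1545 m

Let ψ = atan2(Δy, Δx) = atan2(25.85, -29.48) = 138.7536° be the start→goal bearing.
Normalize: d = |goal − start| / ρ = 39.208327/3.93 = 9.976674, α = (θ_start − ψ) mod 360° = 24.2464° = 0.423180 rad, β = (θ_goal − ψ) mod 360° = 81.3464° = 1.419763 rad.
Common terms: sin α = 0.410662, cos α = 0.911788, sin β = 0.988616, cos β = 0.150460, cos(α−β) = 0.543174, d² = 99.534014. Work in radians in the unit-radius frame; every candidate has L = ρ·(t + p + q).
LSL: p² = 2 + d² − 2cos(α−β) + 2d(sin α − sin β) = 88.915542; p = √p² = 9.429504; φ = atan2(cos β − cos α, d + sin α − sin β) = -0.080827 rad; t = (φ − α) mod 2π = 5.779179 rad, q = (β − φ) mod 2π = 1.500590 rad → L = 3.93·(5.779179 + 9.429504 + 1.500590) = 3.93·16.709272 = 65.667439 m
RSR: p² = 2 + d² − 2cos(α−β) + 2d(sin β − sin α) = 111.979789; p = √p² = 10.582050; φ = atan2(cos α − cos β, d − sin α + sin β) = 0.072007 rad; t = (α − φ) mod 2π = 0.351172 rad, q = (φ − β) mod 2π = 4.935430 rad → L = 3.93·(0.351172 + 10.582050 + 4.935430) = 3.93·15.868653 = 62.363805 m
LSR: p² = d² − 2 + 2cos(α−β) + 2d(sin α + sin β) = 126.540640; p = √p² = 11.249028; φ = atan2(−cos α − cos β, d + sin α + sin β) − atan2(−2, p) = 0.082848 rad; t = (φ − α) mod 2π = 5.942853 rad, q = (φ − β) mod 2π = 4.946270 rad → L = 3.93·(5.942853 + 11.249028 + 4.946270) = 3.93·22.138152 = 87.002939 m
RSL: p² = d² − 2 + 2cos(α−β) − 2d(sin α + sin β) = 70.700087; p = √p² = 8.408334; φ = atan2(cos α + cos β, d − sin α − sin β) − atan2(2, p) = -0.110304 rad; t = (α − φ) mod 2π = 0.533484 rad, q = (β − φ) mod 2π = 1.530067 rad → L = 3.93·(0.533484 + 8.408334 + 1.530067) = 3.93·10.471886 = 41.154511 m
RLR: c = (6 − d² + 2cos(α−β) + 2d(sin α − sin β))/8 = -12.997474, |c| > 1 → infeasible
LRL: c = (6 − d² + 2cos(α−β) − 2d(sin α − sin β))/8 = -10.114443, |c| > 1 → infeasible
Shortest: RSL with L = 41.154511 m ≈ 41.1545 m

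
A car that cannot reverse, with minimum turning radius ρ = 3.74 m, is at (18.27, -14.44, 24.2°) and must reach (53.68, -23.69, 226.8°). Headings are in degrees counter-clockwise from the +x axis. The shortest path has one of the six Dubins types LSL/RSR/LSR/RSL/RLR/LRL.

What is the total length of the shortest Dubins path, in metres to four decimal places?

41.5969 m

Let ψ = atan2(Δy, Δx) = atan2(-9.25, 35.41) = -14.6400° be the start→goal bearing.
Normalize: d = |goal − start| / ρ = 36.598232/3.74 = 9.785624, α = (θ_start − ψ) mod 360° = 38.8400° = 0.677885 rad, β = (θ_goal − ψ) mod 360° = 241.4400° = 4.213922 rad.
Common terms: sin α = 0.627147, cos α = 0.778901, sin β = -0.878317, cos β = -0.478079, cos(α−β) = -0.923210, d² = 95.758429. Work in radians in the unit-radius frame; every candidate has L = ρ·(t + p + q).
LSL: p² = 2 + d² − 2cos(α−β) + 2d(sin α − sin β) = 129.068660; p = √p² = 11.360839; φ = atan2(cos β − cos α, d + sin α − sin β) = -0.110868 rad; t = (φ − α) mod 2π = 5.494431 rad, q = (β − φ) mod 2π = 4.324791 rad → L = 3.74·(5.494431 + 11.360839 + 4.324791) = 3.74·21.180061 = 79.213429 m
RSR: p² = 2 + d² − 2cos(α−β) + 2d(sin β − sin α) = 70.141039; p = √p² = 8.375025; φ = atan2(cos α − cos β, d − sin α + sin β) = 0.150656 rad; t = (α − φ) mod 2π = 0.527229 rad, q = (φ − β) mod 2π = 2.219919 rad → L = 3.74·(0.527229 + 8.375025 + 2.219919) = 3.74·11.122173 = 41.596927 m
LSR: p² = d² − 2 + 2cos(α−β) + 2d(sin α + sin β) = 86.996311; p = √p² = 9.327181; φ = atan2(−cos α − cos β, d + sin α + sin β) − atan2(−2, p) = 0.179688 rad; t = (φ − α) mod 2π = 5.784988 rad, q = (φ − β) mod 2π = 2.248951 rad → L = 3.74·(5.784988 + 9.327181 + 2.248951) = 3.74·17.361120 = 64.930588 m
RSL: p² = d² − 2 + 2cos(α−β) − 2d(sin α + sin β) = 96.827706; p = √p² = 9.840107; φ = atan2(cos α + cos β, d − sin α − sin β) − atan2(2, p) = -0.170556 rad; t = (α − φ) mod 2π = 0.848441 rad, q = (β − φ) mod 2π = 4.384478 rad → L = 3.74·(0.848441 + 9.840107 + 4.384478) = 3.74·15.073026 = 56.373117 m
RLR: c = (6 − d² + 2cos(α−β) + 2d(sin α − sin β))/8 = -7.767630, |c| > 1 → infeasible
LRL: c = (6 − d² + 2cos(α−β) − 2d(sin α − sin β))/8 = -15.133582, |c| > 1 → infeasible
Shortest: RSR with L = 41.596927 m ≈ 41.5969 m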